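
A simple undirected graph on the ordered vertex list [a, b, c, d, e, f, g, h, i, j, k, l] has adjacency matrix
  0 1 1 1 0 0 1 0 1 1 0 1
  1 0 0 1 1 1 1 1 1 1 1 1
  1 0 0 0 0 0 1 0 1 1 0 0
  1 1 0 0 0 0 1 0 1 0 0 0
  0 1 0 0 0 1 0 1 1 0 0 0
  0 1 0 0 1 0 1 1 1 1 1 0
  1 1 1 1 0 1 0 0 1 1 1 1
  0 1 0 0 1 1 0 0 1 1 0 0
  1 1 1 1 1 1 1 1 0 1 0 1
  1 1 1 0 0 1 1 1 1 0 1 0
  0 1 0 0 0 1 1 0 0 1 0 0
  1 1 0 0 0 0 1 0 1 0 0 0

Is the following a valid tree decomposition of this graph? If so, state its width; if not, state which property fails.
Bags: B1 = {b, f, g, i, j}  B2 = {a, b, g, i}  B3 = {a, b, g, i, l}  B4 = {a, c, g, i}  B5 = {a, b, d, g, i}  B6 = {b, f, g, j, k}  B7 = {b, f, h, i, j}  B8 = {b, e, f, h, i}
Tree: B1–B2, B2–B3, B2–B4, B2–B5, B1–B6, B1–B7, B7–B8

A tree decomposition must satisfy three properties: every vertex lies in some bag; for every edge, both endpoints lie together in some bag; and for every vertex, the bags containing it form a connected subtree. Here edge (j,a) lies in no bag, so the decomposition is invalid.

No — edge (j,a) lies in no bag.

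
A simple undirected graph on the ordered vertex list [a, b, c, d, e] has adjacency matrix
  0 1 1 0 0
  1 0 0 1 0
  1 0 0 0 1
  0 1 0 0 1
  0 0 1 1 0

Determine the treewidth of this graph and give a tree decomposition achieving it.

Treewidth 2.
Bags: B1 = {c, d, e}  B2 = {b, c, d}  B3 = {a, b, c}
Tree: B1–B2, B2–B3

Every bag has size at most 3, so the width is 3 − 1 = 2 and tw(G) ≤ 2. Since c–e–d–b–a–c is a cycle in G, G is not acyclic. Forests are exactly the graphs of treewidth ≤ 1, so tw(G) ≥ 2. The upper and lower bounds meet at 2, so that is the treewidth.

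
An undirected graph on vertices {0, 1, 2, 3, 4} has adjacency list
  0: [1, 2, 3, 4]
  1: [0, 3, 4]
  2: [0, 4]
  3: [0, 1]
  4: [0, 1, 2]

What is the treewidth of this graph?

A width-2 tree decomposition is:
Bags: B1 = {0, 1, 4}  B2 = {0, 2, 4}  B3 = {0, 1, 3}
Tree: B1–B2, B1–B3
Each bag holds 3 vertices, so the decomposition has width 2, which upper-bounds the treewidth. On the other hand G contains the 3-clique {0, 1, 3}. A clique must lie in a single bag of any decomposition, so no decomposition can have width below 2. Combining the bounds, tw(G) = 2.

2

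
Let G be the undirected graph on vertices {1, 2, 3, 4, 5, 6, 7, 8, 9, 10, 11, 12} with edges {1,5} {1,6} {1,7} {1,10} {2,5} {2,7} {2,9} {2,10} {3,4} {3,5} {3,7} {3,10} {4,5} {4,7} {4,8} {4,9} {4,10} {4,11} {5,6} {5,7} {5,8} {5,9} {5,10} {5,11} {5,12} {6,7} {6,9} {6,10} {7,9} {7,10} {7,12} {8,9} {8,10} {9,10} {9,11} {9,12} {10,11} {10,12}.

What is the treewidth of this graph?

A width-4 tree decomposition is:
Bags: B1 = {4, 5, 7, 9, 10}  B2 = {5, 7, 9, 10, 12}  B3 = {4, 5, 8, 9, 10}  B4 = {4, 5, 9, 10, 11}  B5 = {3, 4, 5, 7, 10}  B6 = {5, 6, 7, 9, 10}  B7 = {2, 5, 7, 9, 10}  B8 = {1, 5, 6, 7, 10}
Tree: B1–B2, B1–B3, B3–B4, B1–B5, B2–B6, B2–B7, B6–B8
Each bag holds 5 vertices, so the decomposition has width 4, which upper-bounds the treewidth. On the other hand G contains the 5-clique {4, 5, 8, 9, 10}. A clique must lie in a single bag of any decomposition, so no decomposition can have width below 4. Hence tw(G) = 4 exactly.

4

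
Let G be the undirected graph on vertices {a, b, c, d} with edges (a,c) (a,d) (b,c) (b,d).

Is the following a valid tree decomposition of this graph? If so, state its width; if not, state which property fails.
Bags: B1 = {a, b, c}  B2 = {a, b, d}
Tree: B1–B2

Checking the three conditions: (i) the bags cover all of {a, b, c, d}; (ii) for each edge, some bag contains both endpoints; (iii) the bags containing any fixed vertex form a subtree. All hold, so the decomposition is valid with width 3 − 1 = 2.

Yes; width 2.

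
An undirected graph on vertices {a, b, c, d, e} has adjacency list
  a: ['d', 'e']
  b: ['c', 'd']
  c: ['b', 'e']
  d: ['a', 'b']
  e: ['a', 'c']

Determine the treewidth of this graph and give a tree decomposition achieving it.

The largest bag has 3 vertices, giving width 2; this decomposition certifies tw(G) ≤ 2. For the lower bound, G contains the cycle b–c–e–a–d–b, so G is not a forest; only forests have treewidth ≤ 1, hence tw(G) ≥ 2. Hence tw(G) = 2 exactly.

Treewidth 2.
One such decomposition:
Bags: B1 = {b, c, e}  B2 = {a, b, e}  B3 = {a, b, d}
Tree: B1–B2, B2–B3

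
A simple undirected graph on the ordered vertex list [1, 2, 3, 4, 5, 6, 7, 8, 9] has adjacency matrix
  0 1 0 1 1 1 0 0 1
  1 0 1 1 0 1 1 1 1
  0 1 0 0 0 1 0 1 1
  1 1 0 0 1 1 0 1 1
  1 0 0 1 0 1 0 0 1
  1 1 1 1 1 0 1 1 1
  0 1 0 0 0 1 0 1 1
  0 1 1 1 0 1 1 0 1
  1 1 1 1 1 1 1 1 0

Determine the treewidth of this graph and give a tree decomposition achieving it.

The largest bag has 5 vertices, giving width 4; this decomposition certifies tw(G) ≤ 4. Conversely, {2, 3, 6, 8, 9} is a clique of size 5, and the vertices of any clique must share a bag in every tree decomposition; so some bag has ≥ 5 vertices and tw(G) ≥ 4. The upper and lower bounds meet at 4, so that is the treewidth.

Treewidth 4.
One optimal decomposition is:
Bags: B1 = {2, 4, 6, 8, 9}  B2 = {1, 2, 4, 6, 9}  B3 = {2, 3, 6, 8, 9}  B4 = {1, 4, 5, 6, 9}  B5 = {2, 6, 7, 8, 9}
Tree: B1–B2, B1–B3, B2–B4, B1–B5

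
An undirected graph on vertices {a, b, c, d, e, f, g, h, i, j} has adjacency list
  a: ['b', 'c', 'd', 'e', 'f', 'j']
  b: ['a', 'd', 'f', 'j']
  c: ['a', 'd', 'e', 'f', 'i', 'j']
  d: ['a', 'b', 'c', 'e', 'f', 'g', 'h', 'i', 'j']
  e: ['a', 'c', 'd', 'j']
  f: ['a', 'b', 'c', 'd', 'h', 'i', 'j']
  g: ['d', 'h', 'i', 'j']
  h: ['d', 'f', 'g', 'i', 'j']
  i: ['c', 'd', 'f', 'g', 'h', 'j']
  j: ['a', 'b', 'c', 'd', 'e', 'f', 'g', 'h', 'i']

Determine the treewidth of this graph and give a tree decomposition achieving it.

Each bag holds 5 vertices, so the decomposition has width 4, which upper-bounds the treewidth. Conversely, {d, g, h, i, j} is a clique of size 5, and the vertices of any clique must share a bag in every tree decomposition; so some bag has ≥ 5 vertices and tw(G) ≥ 4. Hence tw(G) = 4 exactly.

Treewidth 4.
One optimal decomposition is:
Bags: B1 = {a, c, d, f, j}  B2 = {c, d, f, i, j}  B3 = {d, f, h, i, j}  B4 = {a, c, d, e, j}  B5 = {d, g, h, i, j}  B6 = {a, b, d, f, j}
Tree: B1–B2, B2–B3, B1–B4, B3–B5, B1–B6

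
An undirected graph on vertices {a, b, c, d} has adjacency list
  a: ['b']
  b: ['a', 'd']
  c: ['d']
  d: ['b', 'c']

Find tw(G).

A width-1 tree decomposition is:
Bags: B1 = {b, d}  B2 = {a, b}  B3 = {c, d}
Tree: B1–B2, B1–B3
The largest bag has 2 vertices, giving width 1; this decomposition certifies tw(G) ≤ 1. Since G has at least one edge (e.g. b–d), it is not an edgeless graph, so tw(G) ≥ 1. Hence tw(G) = 1 exactly.

1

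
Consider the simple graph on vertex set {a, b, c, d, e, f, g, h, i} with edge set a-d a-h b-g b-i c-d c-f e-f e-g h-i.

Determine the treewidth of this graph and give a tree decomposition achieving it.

Each bag holds 3 vertices, so the decomposition has width 2, which upper-bounds the treewidth. The edges b–i–h–a–d–c–f–e–g–b form a cycle, so G is not a tree and its treewidth is at least 2. The upper and lower bounds meet at 2, so that is the treewidth.

Treewidth 2.
One such decomposition:
Bags: B1 = {b, h, i}  B2 = {a, b, h}  B3 = {a, b, d}  B4 = {b, c, d}  B5 = {b, c, f}  B6 = {b, e, f}  B7 = {b, e, g}
Tree: B1–B2, B2–B3, B3–B4, B4–B5, B5–B6, B6–B7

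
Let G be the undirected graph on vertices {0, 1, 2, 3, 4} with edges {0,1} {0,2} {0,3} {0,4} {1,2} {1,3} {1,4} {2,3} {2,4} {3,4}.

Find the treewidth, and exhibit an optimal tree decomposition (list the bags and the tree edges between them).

Treewidth 4.
One such decomposition:
Bags: B1 = {0, 1, 2, 3, 4}
Tree: (single bag)

A single bag containing all 5 vertices is trivially a valid decomposition of width 4. Conversely, {0, 1, 2, 3, 4} is a clique of size 5, and the vertices of any clique must share a bag in every tree decomposition; so some bag has ≥ 5 vertices and tw(G) ≥ 4. Therefore the treewidth is 4.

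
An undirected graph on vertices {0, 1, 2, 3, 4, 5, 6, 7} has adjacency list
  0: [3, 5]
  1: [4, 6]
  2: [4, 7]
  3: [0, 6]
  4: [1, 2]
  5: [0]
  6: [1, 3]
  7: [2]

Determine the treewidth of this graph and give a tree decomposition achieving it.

Each bag holds 2 vertices, so the decomposition has width 1, which upper-bounds the treewidth. Since G has at least one edge (e.g. 5–0), it is not an edgeless graph, so tw(G) ≥ 1. Therefore the treewidth is 1.

Treewidth 1.
One such decomposition:
Bags: B1 = {0, 5}  B2 = {0, 3}  B3 = {3, 6}  B4 = {1, 6}  B5 = {1, 4}  B6 = {2, 4}  B7 = {2, 7}
Tree: B1–B2, B2–B3, B3–B4, B4–B5, B5–B6, B6–B7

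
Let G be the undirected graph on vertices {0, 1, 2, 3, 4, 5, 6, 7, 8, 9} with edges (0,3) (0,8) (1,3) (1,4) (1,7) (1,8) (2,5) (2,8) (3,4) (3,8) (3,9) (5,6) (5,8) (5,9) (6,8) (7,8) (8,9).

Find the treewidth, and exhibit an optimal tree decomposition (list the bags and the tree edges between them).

The largest bag has 3 vertices, giving width 2; this decomposition certifies tw(G) ≤ 2. Conversely, {2, 5, 8} is a clique of size 3, and the vertices of any clique must share a bag in every tree decomposition; so some bag has ≥ 3 vertices and tw(G) ≥ 2. Combining the bounds, tw(G) = 2.

Treewidth 2.
One optimal decomposition is:
Bags: B1 = {2, 5, 8}  B2 = {5, 8, 9}  B3 = {3, 8, 9}  B4 = {1, 3, 8}  B5 = {1, 3, 4}  B6 = {1, 7, 8}  B7 = {5, 6, 8}  B8 = {0, 3, 8}
Tree: B1–B2, B2–B3, B3–B4, B4–B5, B4–B6, B1–B7, B4–B8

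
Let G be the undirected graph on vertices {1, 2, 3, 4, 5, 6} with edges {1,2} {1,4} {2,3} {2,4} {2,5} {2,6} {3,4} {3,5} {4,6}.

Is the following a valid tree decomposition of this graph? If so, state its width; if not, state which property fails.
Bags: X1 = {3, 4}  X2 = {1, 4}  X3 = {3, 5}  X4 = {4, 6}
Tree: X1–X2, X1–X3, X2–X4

No — vertex 2 appears in no bag.

A tree decomposition must satisfy three properties: every vertex lies in some bag; for every edge, both endpoints lie together in some bag; and for every vertex, the bags containing it form a connected subtree. Here vertex 2 appears in no bag, so the decomposition is invalid.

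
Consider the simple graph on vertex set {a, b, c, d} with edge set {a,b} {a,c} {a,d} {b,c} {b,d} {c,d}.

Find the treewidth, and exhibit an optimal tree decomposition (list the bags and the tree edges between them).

With just one bag of size 4, the width is 4 − 1 = 3, so tw(G) ≤ 3. On the other hand G contains the 4-clique {a, b, c, d}. A clique must lie in a single bag of any decomposition, so no decomposition can have width below 3. Hence tw(G) = 3 exactly.

Treewidth 3.
One optimal decomposition is:
Bags: B1 = {a, b, c, d}
Tree: (single bag)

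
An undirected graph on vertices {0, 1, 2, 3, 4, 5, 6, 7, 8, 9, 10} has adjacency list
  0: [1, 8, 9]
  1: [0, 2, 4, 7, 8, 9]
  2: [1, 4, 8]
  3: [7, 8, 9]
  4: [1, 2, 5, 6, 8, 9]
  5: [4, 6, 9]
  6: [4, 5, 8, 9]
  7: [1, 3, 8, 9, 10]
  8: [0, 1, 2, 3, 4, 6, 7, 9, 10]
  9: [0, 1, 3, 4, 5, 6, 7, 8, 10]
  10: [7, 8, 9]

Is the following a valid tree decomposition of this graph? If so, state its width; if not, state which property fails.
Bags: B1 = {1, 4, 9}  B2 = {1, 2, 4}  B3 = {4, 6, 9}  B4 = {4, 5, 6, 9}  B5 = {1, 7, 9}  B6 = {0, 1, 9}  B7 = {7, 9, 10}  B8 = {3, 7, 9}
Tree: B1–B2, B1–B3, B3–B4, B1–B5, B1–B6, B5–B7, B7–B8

No — vertex 8 appears in no bag.

A tree decomposition must satisfy three properties: every vertex lies in some bag; for every edge, both endpoints lie together in some bag; and for every vertex, the bags containing it form a connected subtree. Here vertex 8 appears in no bag, so the decomposition is invalid.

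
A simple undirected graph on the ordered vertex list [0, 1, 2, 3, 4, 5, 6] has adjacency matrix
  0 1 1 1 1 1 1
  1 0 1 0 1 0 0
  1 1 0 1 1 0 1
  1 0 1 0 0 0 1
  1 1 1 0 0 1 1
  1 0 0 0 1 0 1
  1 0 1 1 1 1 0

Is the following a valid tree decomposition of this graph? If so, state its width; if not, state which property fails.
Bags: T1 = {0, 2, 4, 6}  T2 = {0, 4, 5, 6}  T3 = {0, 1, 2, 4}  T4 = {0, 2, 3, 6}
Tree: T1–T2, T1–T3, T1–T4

Every vertex of G appears in some bag (union = {0, 1, 2, 3, 4, 5, 6}); every edge is covered by a bag; and for each vertex v the set of bags containing v is connected in the bag tree. The decomposition is therefore valid. The largest bag has 4 vertices, so the width is 3.

Yes; width 3.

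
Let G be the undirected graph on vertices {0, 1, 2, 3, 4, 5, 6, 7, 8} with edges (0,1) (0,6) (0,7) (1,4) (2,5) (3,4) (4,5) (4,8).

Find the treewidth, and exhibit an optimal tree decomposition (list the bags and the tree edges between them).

Treewidth 1.
One optimal decomposition is:
Bags: B1 = {0, 1}  B2 = {1, 4}  B3 = {0, 7}  B4 = {4, 8}  B5 = {4, 5}  B6 = {0, 6}  B7 = {2, 5}  B8 = {3, 4}
Tree: B1–B2, B1–B3, B2–B4, B4–B5, B3–B6, B5–B7, B2–B8

The largest bag has 2 vertices, giving width 1; this decomposition certifies tw(G) ≤ 1. Any graph with an edge has treewidth ≥ 1, and G has the edge 0–1. Combining the bounds, tw(G) = 1.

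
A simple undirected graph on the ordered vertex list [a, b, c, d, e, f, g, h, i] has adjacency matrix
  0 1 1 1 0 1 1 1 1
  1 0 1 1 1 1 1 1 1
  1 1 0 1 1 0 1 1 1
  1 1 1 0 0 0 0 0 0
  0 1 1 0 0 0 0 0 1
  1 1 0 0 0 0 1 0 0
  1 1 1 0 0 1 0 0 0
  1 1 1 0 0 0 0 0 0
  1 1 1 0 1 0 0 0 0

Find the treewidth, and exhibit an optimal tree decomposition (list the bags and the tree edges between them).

The largest bag has 4 vertices, giving width 3; this decomposition certifies tw(G) ≤ 3. For the lower bound, the 4 vertices {b, c, e, i} are pairwise adjacent, and any tree decomposition puts a clique entirely inside one bag — forcing width ≥ 3. Hence tw(G) = 3 exactly.

Treewidth 3.
One such decomposition:
Bags: B1 = {a, b, c, g}  B2 = {a, b, c, h}  B3 = {a, b, c, i}  B4 = {a, b, f, g}  B5 = {b, c, e, i}  B6 = {a, b, c, d}
Tree: B1–B2, B2–B3, B1–B4, B3–B5, B2–B6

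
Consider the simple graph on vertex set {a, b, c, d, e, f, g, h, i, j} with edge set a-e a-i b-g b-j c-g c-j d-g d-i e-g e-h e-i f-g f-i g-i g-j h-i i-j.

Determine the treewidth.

2

A width-2 tree decomposition is:
Bags: B1 = {e, g, i}  B2 = {a, e, i}  B3 = {g, i, j}  B4 = {d, g, i}  B5 = {f, g, i}  B6 = {c, g, j}  B7 = {b, g, j}  B8 = {e, h, i}
Tree: B1–B2, B1–B3, B1–B4, B1–B5, B3–B6, B6–B7, B2–B8
Each bag holds 3 vertices, so the decomposition has width 2, which upper-bounds the treewidth. Conversely, {c, g, j} is a clique of size 3, and the vertices of any clique must share a bag in every tree decomposition; so some bag has ≥ 3 vertices and tw(G) ≥ 2. Therefore the treewidth is 2.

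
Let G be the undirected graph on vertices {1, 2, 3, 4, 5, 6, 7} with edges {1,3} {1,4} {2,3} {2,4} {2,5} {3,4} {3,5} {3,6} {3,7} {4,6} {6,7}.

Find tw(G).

2

A width-2 tree decomposition is:
Bags: B1 = {2, 3, 5}  B2 = {2, 3, 4}  B3 = {3, 4, 6}  B4 = {1, 3, 4}  B5 = {3, 6, 7}
Tree: B1–B2, B2–B3, B3–B4, B3–B5
Each bag holds 3 vertices, so the decomposition has width 2, which upper-bounds the treewidth. On the other hand G contains the 3-clique {1, 3, 4}. A clique must lie in a single bag of any decomposition, so no decomposition can have width below 2. The upper and lower bounds meet at 2, so that is the treewidth.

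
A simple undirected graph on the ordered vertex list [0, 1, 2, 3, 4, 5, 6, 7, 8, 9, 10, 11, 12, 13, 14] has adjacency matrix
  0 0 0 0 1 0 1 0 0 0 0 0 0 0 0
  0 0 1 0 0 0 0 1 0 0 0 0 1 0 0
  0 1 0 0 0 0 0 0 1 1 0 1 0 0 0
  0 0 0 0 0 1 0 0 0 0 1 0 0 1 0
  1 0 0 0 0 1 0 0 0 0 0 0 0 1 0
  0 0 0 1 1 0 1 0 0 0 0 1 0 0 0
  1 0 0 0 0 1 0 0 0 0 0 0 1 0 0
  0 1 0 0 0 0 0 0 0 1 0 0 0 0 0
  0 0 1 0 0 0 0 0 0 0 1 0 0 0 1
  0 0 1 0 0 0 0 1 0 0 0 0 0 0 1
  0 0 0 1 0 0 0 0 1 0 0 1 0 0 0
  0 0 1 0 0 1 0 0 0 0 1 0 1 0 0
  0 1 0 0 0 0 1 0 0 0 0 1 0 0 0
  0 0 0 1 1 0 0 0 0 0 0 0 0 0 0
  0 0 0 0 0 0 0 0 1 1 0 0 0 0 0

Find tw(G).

3

A width-3 tree decomposition is:
Bags: B1 = {1, 7, 9, 14}  B2 = {1, 2, 9, 14}  B3 = {1, 2, 8, 14}  B4 = {1, 2, 8, 12}  B5 = {2, 8, 11, 12}  B6 = {8, 10, 11, 12}  B7 = {6, 10, 11, 12}  B8 = {5, 6, 10, 11}  B9 = {3, 5, 6, 10}  B10 = {0, 3, 5, 6}  B11 = {0, 3, 4, 5}  B12 = {0, 3, 4, 13}
Tree: B1–B2, B2–B3, B3–B4, B4–B5, B5–B6, B6–B7, B7–B8, B8–B9, B9–B10, B10–B11, B11–B12
The largest bag has 4 vertices, giving width 3; this decomposition certifies tw(G) ≤ 3. For the lower bound: the 4 vertex sets {7,9,14}, {1}, {2}, {8,10,11,12} are disjoint, each induces a connected subgraph, and every pair is joined by at least one edge of G. Contracting each set to a single vertex therefore yields K_{4} as a minor, and since treewidth is minor-monotone, tw(G) ≥ tw(K_{4}) = 3. Therefore the treewidth is 3.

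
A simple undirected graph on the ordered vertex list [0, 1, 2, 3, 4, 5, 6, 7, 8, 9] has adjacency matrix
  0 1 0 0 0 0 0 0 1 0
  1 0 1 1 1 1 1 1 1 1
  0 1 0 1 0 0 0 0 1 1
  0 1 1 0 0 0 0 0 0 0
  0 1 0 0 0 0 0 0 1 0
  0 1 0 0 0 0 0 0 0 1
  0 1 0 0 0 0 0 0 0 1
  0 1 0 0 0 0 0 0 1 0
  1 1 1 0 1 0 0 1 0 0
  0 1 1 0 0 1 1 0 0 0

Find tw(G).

2

A width-2 tree decomposition is:
Bags: B1 = {1, 2, 3}  B2 = {1, 2, 9}  B3 = {1, 2, 8}  B4 = {1, 5, 9}  B5 = {1, 6, 9}  B6 = {1, 7, 8}  B7 = {1, 4, 8}  B8 = {0, 1, 8}
Tree: B1–B2, B1–B3, B2–B4, B2–B5, B3–B6, B3–B7, B6–B8
Every bag has size at most 3, so the width is 3 − 1 = 2 and tw(G) ≤ 2. For the lower bound, the 3 vertices {1, 2, 3} are pairwise adjacent, and any tree decomposition puts a clique entirely inside one bag — forcing width ≥ 2. The upper and lower bounds meet at 2, so that is the treewidth.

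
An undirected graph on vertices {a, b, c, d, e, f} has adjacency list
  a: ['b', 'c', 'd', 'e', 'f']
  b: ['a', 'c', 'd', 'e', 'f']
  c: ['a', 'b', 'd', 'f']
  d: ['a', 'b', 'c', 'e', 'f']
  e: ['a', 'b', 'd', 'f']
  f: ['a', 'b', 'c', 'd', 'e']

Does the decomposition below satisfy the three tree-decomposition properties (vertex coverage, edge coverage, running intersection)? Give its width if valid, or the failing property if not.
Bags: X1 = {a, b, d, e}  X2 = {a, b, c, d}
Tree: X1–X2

A tree decomposition must satisfy three properties: every vertex lies in some bag; for every edge, both endpoints lie together in some bag; and for every vertex, the bags containing it form a connected subtree. Here vertex f appears in no bag, so the decomposition is invalid.

No — vertex f appears in no bag.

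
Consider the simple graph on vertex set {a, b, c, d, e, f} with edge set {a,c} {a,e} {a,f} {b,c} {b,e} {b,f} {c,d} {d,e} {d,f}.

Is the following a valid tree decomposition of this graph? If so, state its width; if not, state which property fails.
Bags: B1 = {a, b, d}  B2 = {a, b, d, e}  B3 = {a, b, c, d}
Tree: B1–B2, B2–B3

A tree decomposition must satisfy three properties: every vertex lies in some bag; for every edge, both endpoints lie together in some bag; and for every vertex, the bags containing it form a connected subtree. Here vertex f appears in no bag, so the decomposition is invalid.

No — vertex f appears in no bag.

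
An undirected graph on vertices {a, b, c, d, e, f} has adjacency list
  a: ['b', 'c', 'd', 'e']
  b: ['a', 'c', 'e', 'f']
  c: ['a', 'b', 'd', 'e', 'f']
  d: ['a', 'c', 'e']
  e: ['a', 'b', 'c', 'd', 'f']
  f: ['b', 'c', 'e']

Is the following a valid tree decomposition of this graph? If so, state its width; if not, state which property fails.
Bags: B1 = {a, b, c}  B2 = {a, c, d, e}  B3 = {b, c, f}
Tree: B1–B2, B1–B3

A tree decomposition must satisfy three properties: every vertex lies in some bag; for every edge, both endpoints lie together in some bag; and for every vertex, the bags containing it form a connected subtree. Here edge (e,b) lies in no bag, so the decomposition is invalid.

No — edge (e,b) lies in no bag.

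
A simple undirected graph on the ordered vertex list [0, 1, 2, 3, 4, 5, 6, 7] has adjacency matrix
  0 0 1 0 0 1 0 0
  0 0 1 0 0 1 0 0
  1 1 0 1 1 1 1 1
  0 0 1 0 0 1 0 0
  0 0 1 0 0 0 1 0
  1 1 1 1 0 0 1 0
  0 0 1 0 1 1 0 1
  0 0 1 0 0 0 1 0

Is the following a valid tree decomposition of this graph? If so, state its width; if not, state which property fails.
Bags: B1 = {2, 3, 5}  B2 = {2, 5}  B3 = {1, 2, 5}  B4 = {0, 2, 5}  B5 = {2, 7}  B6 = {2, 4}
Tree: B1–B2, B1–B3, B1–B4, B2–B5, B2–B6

No — vertex 6 appears in no bag.

A tree decomposition must satisfy three properties: every vertex lies in some bag; for every edge, both endpoints lie together in some bag; and for every vertex, the bags containing it form a connected subtree. Here vertex 6 appears in no bag, so the decomposition is invalid.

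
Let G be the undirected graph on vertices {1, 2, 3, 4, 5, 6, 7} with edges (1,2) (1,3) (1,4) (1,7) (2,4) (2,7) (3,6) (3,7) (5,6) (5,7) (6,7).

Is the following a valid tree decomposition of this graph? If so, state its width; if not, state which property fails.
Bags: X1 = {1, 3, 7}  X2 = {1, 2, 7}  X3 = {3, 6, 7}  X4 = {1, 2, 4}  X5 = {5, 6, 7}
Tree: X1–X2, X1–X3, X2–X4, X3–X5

Checking the three conditions: (i) the bags cover all of {1, 2, 3, 4, 5, 6, 7}; (ii) for each edge, some bag contains both endpoints; (iii) the bags containing any fixed vertex form a subtree. All hold, so the decomposition is valid with width 3 − 1 = 2.

Yes; width 2.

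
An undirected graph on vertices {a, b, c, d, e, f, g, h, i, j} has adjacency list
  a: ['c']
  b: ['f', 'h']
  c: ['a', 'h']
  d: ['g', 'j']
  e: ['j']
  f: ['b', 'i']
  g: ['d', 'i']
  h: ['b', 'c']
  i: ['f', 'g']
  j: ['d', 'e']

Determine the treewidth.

A width-1 tree decomposition is:
Bags: B1 = {a, c}  B2 = {c, h}  B3 = {b, h}  B4 = {b, f}  B5 = {f, i}  B6 = {g, i}  B7 = {d, g}  B8 = {d, j}  B9 = {e, j}
Tree: B1–B2, B2–B3, B3–B4, B4–B5, B5–B6, B6–B7, B7–B8, B8–B9
The largest bag has 2 vertices, giving width 1; this decomposition certifies tw(G) ≤ 1. G has an edge, so its treewidth is at least 1. Hence tw(G) = 1 exactly.

1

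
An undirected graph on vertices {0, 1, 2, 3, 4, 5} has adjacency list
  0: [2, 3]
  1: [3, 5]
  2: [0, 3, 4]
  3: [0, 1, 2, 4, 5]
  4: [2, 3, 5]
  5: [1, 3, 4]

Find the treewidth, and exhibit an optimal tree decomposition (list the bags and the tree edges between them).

Every bag has size at most 3, so the width is 3 − 1 = 2 and tw(G) ≤ 2. On the other hand G contains the 3-clique {1, 3, 5}. A clique must lie in a single bag of any decomposition, so no decomposition can have width below 2. Combining the bounds, tw(G) = 2.

Treewidth 2.
One such decomposition:
Bags: B1 = {1, 3, 5}  B2 = {3, 4, 5}  B3 = {2, 3, 4}  B4 = {0, 2, 3}
Tree: B1–B2, B2–B3, B3–B4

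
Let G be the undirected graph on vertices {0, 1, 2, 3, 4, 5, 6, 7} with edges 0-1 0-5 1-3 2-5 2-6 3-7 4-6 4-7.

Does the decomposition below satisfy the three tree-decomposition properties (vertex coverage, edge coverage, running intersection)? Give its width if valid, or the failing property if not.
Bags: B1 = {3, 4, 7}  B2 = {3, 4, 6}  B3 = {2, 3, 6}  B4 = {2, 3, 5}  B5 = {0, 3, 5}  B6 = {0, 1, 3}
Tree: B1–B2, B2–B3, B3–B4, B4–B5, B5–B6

Yes; width 2.

Every vertex of G appears in some bag (union = {0, 1, 2, 3, 4, 5, 6, 7}); every edge is covered by a bag; and for each vertex v the set of bags containing v is connected in the bag tree. The decomposition is therefore valid. The largest bag has 3 vertices, so the width is 2.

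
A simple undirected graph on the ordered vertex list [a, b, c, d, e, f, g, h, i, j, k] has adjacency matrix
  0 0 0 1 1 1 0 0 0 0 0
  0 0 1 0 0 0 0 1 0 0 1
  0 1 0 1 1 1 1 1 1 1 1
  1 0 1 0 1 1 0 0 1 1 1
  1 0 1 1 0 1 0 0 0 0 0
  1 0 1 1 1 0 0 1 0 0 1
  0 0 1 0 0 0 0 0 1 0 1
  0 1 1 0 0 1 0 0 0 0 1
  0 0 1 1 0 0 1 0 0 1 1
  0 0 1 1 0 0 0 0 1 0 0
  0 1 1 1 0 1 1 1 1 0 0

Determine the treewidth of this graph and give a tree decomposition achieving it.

Treewidth 3.
One optimal decomposition is:
Bags: B1 = {c, d, i, k}  B2 = {c, d, f, k}  B3 = {c, g, i, k}  B4 = {c, d, i, j}  B5 = {c, f, h, k}  B6 = {c, d, e, f}  B7 = {b, c, h, k}  B8 = {a, d, e, f}
Tree: B1–B2, B1–B3, B1–B4, B2–B5, B2–B6, B5–B7, B6–B8

The largest bag has 4 vertices, giving width 3; this decomposition certifies tw(G) ≤ 3. On the other hand G contains the 4-clique {c, d, i, j}. A clique must lie in a single bag of any decomposition, so no decomposition can have width below 3. Therefore the treewidth is 3.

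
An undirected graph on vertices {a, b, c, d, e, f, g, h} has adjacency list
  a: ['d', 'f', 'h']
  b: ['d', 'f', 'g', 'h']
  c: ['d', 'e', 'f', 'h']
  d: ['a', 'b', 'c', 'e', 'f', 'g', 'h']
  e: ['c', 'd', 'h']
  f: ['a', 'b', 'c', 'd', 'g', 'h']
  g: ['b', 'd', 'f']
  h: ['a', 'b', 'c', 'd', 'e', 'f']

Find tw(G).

A width-3 tree decomposition is:
Bags: B1 = {b, d, f, h}  B2 = {b, d, f, g}  B3 = {a, d, f, h}  B4 = {c, d, f, h}  B5 = {c, d, e, h}
Tree: B1–B2, B1–B3, B1–B4, B4–B5
Each bag holds 4 vertices, so the decomposition has width 3, which upper-bounds the treewidth. On the other hand G contains the 4-clique {c, d, e, h}. A clique must lie in a single bag of any decomposition, so no decomposition can have width below 3. Hence tw(G) = 3 exactly.

3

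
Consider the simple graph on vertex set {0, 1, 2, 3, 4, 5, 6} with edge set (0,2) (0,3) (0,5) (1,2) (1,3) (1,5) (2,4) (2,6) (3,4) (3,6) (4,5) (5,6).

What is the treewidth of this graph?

A width-3 tree decomposition is:
Bags: B1 = {2, 3, 4, 5}  B2 = {2, 3, 5, 6}  B3 = {1, 2, 3, 5}  B4 = {0, 2, 3, 5}
Tree: B1–B2, B2–B3, B3–B4
Every bag has size at most 4, so the width is 4 − 1 = 3 and tw(G) ≤ 3. For the lower bound: the 4 vertex sets {4,5}, {3,6}, {2}, {1} are disjoint, each induces a connected subgraph, and every pair is joined by at least one edge of G. Contracting each set to a single vertex therefore yields K_{4} as a minor, and since treewidth is minor-monotone, tw(G) ≥ tw(K_{4}) = 3. The upper and lower bounds meet at 3, so that is the treewidth.

3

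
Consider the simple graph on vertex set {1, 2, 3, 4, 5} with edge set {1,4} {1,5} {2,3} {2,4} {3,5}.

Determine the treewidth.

2

A width-2 tree decomposition is:
Bags: B1 = {2, 3, 5}  B2 = {1, 2, 5}  B3 = {1, 2, 4}
Tree: B1–B2, B2–B3
Every bag has size at most 3, so the width is 3 − 1 = 2 and tw(G) ≤ 2. For the lower bound, G contains the cycle 2–3–5–1–4–2, so G is not a forest; only forests have treewidth ≤ 1, hence tw(G) ≥ 2. Hence tw(G) = 2 exactly.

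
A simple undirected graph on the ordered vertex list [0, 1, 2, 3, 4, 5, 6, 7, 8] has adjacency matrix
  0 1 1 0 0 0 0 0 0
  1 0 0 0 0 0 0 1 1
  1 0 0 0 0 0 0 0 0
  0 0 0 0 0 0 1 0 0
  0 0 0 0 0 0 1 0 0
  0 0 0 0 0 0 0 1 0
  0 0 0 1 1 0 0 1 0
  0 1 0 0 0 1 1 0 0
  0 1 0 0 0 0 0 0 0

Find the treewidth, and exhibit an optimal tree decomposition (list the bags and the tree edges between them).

Treewidth 1.
One optimal decomposition is:
Bags: B1 = {1, 7}  B2 = {6, 7}  B3 = {0, 1}  B4 = {4, 6}  B5 = {5, 7}  B6 = {3, 6}  B7 = {0, 2}  B8 = {1, 8}
Tree: B1–B2, B1–B3, B2–B4, B1–B5, B4–B6, B3–B7, B3–B8

Every bag has size at most 2, so the width is 2 − 1 = 1 and tw(G) ≤ 1. G has an edge, so its treewidth is at least 1. Hence tw(G) = 1 exactly.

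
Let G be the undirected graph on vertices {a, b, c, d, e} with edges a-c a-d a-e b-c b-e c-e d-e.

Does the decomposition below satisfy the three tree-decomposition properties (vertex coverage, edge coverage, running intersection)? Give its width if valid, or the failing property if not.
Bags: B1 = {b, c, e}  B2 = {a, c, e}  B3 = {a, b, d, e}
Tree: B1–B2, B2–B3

A tree decomposition must satisfy three properties: every vertex lies in some bag; for every edge, both endpoints lie together in some bag; and for every vertex, the bags containing it form a connected subtree. Here bags containing vertex b are not connected in the tree, so the decomposition is invalid.

No — bags containing vertex b are not connected in the tree.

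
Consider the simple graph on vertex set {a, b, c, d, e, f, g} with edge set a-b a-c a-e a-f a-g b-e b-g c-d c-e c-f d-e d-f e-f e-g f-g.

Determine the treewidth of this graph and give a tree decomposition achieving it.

Treewidth 3.
One such decomposition:
Bags: B1 = {c, d, e, f}  B2 = {a, c, e, f}  B3 = {a, e, f, g}  B4 = {a, b, e, g}
Tree: B1–B2, B2–B3, B3–B4

The largest bag has 4 vertices, giving width 3; this decomposition certifies tw(G) ≤ 3. For the lower bound, the 4 vertices {a, e, f, g} are pairwise adjacent, and any tree decomposition puts a clique entirely inside one bag — forcing width ≥ 3. Combining the bounds, tw(G) = 3.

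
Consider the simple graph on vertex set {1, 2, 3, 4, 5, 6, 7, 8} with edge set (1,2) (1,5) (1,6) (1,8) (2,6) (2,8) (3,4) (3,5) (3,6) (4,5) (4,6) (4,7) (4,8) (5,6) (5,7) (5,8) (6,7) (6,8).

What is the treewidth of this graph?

3

A width-3 tree decomposition is:
Bags: B1 = {1, 2, 6, 8}  B2 = {1, 5, 6, 8}  B3 = {4, 5, 6, 8}  B4 = {4, 5, 6, 7}  B5 = {3, 4, 5, 6}
Tree: B1–B2, B2–B3, B3–B4, B4–B5
The largest bag has 4 vertices, giving width 3; this decomposition certifies tw(G) ≤ 3. On the other hand G contains the 4-clique {1, 2, 6, 8}. A clique must lie in a single bag of any decomposition, so no decomposition can have width below 3. The upper and lower bounds meet at 3, so that is the treewidth.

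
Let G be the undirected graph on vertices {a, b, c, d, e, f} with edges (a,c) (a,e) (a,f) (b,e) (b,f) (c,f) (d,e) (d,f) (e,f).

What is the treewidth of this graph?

2

A width-2 tree decomposition is:
Bags: B1 = {a, c, f}  B2 = {a, e, f}  B3 = {b, e, f}  B4 = {d, e, f}
Tree: B1–B2, B2–B3, B2–B4
Every bag has size at most 3, so the width is 3 − 1 = 2 and tw(G) ≤ 2. Conversely, {d, e, f} is a clique of size 3, and the vertices of any clique must share a bag in every tree decomposition; so some bag has ≥ 3 vertices and tw(G) ≥ 2. Therefore the treewidth is 2.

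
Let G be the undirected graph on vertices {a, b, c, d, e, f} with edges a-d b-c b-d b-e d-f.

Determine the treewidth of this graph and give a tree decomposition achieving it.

Treewidth 1.
Bags: B1 = {b, c}  B2 = {b, d}  B3 = {a, d}  B4 = {d, f}  B5 = {b, e}
Tree: B1–B2, B2–B3, B2–B4, B2–B5

Every bag has size at most 2, so the width is 2 − 1 = 1 and tw(G) ≤ 1. G has an edge, so its treewidth is at least 1. The upper and lower bounds meet at 1, so that is the treewidth.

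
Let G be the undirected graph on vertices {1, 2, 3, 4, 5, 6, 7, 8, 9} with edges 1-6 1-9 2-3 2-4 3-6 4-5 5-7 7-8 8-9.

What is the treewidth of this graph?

A width-2 tree decomposition is:
Bags: B1 = {1, 8, 9}  B2 = {1, 6, 8}  B3 = {3, 6, 8}  B4 = {2, 3, 8}  B5 = {2, 4, 8}  B6 = {4, 5, 8}  B7 = {5, 7, 8}
Tree: B1–B2, B2–B3, B3–B4, B4–B5, B5–B6, B6–B7
Every bag has size at most 3, so the width is 3 − 1 = 2 and tw(G) ≤ 2. For the lower bound, G contains the cycle 8–9–1–6–3–2–4–5–7–8, so G is not a forest; only forests have treewidth ≤ 1, hence tw(G) ≥ 2. Therefore the treewidth is 2.

2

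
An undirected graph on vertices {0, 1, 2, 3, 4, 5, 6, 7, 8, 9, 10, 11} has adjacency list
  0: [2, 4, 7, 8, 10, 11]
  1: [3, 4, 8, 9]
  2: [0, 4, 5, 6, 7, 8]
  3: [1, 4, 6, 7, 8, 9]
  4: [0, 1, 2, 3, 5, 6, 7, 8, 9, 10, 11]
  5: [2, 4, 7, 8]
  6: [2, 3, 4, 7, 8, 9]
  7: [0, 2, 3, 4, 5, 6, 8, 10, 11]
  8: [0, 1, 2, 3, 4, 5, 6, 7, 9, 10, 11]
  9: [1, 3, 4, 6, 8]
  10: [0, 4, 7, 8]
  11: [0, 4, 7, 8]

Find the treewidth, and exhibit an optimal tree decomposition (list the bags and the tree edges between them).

Treewidth 4.
One such decomposition:
Bags: B1 = {2, 4, 6, 7, 8}  B2 = {0, 2, 4, 7, 8}  B3 = {0, 4, 7, 8, 11}  B4 = {3, 4, 6, 7, 8}  B5 = {0, 4, 7, 8, 10}  B6 = {3, 4, 6, 8, 9}  B7 = {2, 4, 5, 7, 8}  B8 = {1, 3, 4, 8, 9}
Tree: B1–B2, B2–B3, B1–B4, B2–B5, B4–B6, B1–B7, B6–B8

Every bag has size at most 5, so the width is 5 − 1 = 4 and tw(G) ≤ 4. Conversely, {1, 3, 4, 8, 9} is a clique of size 5, and the vertices of any clique must share a bag in every tree decomposition; so some bag has ≥ 5 vertices and tw(G) ≥ 4. Therefore the treewidth is 4.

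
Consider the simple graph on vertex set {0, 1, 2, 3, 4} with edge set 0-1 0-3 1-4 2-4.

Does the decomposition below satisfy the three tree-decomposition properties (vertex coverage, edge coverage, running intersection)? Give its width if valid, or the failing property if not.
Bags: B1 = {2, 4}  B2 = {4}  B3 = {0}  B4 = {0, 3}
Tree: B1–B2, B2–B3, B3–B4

No — vertex 1 appears in no bag.

A tree decomposition must satisfy three properties: every vertex lies in some bag; for every edge, both endpoints lie together in some bag; and for every vertex, the bags containing it form a connected subtree. Here vertex 1 appears in no bag, so the decomposition is invalid.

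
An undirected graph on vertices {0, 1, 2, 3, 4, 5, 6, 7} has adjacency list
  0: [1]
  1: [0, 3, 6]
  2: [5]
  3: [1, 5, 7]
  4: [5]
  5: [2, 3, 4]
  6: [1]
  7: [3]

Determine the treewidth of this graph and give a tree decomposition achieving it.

Treewidth 1.
Bags: B1 = {2, 5}  B2 = {3, 5}  B3 = {1, 3}  B4 = {1, 6}  B5 = {0, 1}  B6 = {3, 7}  B7 = {4, 5}
Tree: B1–B2, B2–B3, B3–B4, B3–B5, B2–B6, B1–B7

Every bag has size at most 2, so the width is 2 − 1 = 1 and tw(G) ≤ 1. Since G has at least one edge (e.g. 2–5), it is not an edgeless graph, so tw(G) ≥ 1. Combining the bounds, tw(G) = 1.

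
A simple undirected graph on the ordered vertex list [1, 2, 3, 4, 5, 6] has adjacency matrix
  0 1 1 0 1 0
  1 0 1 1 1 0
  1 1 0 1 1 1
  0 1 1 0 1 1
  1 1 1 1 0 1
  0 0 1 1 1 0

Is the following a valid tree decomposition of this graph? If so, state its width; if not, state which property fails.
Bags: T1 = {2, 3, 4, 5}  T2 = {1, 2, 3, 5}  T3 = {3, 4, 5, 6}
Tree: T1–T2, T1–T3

Yes; width 3.

Every vertex of G appears in some bag (union = {1, 2, 3, 4, 5, 6}); every edge is covered by a bag; and for each vertex v the set of bags containing v is connected in the bag tree. The decomposition is therefore valid. The largest bag has 4 vertices, so the width is 3.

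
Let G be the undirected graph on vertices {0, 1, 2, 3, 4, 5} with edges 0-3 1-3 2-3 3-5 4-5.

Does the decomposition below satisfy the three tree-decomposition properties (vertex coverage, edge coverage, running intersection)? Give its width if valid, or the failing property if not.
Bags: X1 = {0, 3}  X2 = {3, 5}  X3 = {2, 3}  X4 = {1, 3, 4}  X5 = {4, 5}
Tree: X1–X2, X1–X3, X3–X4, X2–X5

A tree decomposition must satisfy three properties: every vertex lies in some bag; for every edge, both endpoints lie together in some bag; and for every vertex, the bags containing it form a connected subtree. Here bags containing vertex 4 are not connected in the tree, so the decomposition is invalid.

No — bags containing vertex 4 are not connected in the tree.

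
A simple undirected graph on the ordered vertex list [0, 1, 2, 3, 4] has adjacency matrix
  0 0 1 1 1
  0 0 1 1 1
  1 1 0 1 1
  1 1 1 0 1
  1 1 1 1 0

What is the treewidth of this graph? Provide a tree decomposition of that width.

Treewidth 3.
Bags: B1 = {0, 2, 3, 4}  B2 = {1, 2, 3, 4}
Tree: B1–B2

The largest bag has 4 vertices, giving width 3; this decomposition certifies tw(G) ≤ 3. For the lower bound, the 4 vertices {0, 2, 3, 4} are pairwise adjacent, and any tree decomposition puts a clique entirely inside one bag — forcing width ≥ 3. The upper and lower bounds meet at 3, so that is the treewidth.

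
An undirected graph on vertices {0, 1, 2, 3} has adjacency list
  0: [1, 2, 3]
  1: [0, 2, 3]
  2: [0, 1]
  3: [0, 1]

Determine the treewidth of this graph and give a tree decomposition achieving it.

Each bag holds 3 vertices, so the decomposition has width 2, which upper-bounds the treewidth. On the other hand G contains the 3-clique {0, 1, 2}. A clique must lie in a single bag of any decomposition, so no decomposition can have width below 2. Therefore the treewidth is 2.

Treewidth 2.
Bags: B1 = {0, 1, 3}  B2 = {0, 1, 2}
Tree: B1–B2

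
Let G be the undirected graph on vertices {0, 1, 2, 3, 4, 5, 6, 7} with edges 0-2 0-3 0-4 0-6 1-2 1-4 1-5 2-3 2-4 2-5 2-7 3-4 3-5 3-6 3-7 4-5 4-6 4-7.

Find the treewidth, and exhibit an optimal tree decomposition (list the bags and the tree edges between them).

Every bag has size at most 4, so the width is 4 − 1 = 3 and tw(G) ≤ 3. Conversely, {1, 2, 4, 5} is a clique of size 4, and the vertices of any clique must share a bag in every tree decomposition; so some bag has ≥ 4 vertices and tw(G) ≥ 3. The upper and lower bounds meet at 3, so that is the treewidth.

Treewidth 3.
One optimal decomposition is:
Bags: B1 = {2, 3, 4, 7}  B2 = {0, 2, 3, 4}  B3 = {2, 3, 4, 5}  B4 = {0, 3, 4, 6}  B5 = {1, 2, 4, 5}
Tree: B1–B2, B2–B3, B2–B4, B3–B5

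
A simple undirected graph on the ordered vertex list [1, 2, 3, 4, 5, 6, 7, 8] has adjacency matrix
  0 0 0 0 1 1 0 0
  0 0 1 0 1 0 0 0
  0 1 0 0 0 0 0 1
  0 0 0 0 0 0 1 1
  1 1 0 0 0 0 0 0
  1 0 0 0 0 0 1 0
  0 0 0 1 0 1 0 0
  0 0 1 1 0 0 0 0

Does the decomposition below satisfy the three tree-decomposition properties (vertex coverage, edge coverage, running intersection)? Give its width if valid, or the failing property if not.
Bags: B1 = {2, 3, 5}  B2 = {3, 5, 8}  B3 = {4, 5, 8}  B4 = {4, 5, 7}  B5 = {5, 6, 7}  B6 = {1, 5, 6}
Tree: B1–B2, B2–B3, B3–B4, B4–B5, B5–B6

Checking the three conditions: (i) the bags cover all of {1, 2, 3, 4, 5, 6, 7, 8}; (ii) for each edge, some bag contains both endpoints; (iii) the bags containing any fixed vertex form a subtree. All hold, so the decomposition is valid with width 3 − 1 = 2.

Yes; width 2.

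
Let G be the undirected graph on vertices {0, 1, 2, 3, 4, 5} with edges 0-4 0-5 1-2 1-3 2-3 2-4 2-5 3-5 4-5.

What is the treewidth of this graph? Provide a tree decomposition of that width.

Treewidth 2.
One such decomposition:
Bags: B1 = {2, 4, 5}  B2 = {0, 4, 5}  B3 = {2, 3, 5}  B4 = {1, 2, 3}
Tree: B1–B2, B1–B3, B3–B4

The largest bag has 3 vertices, giving width 2; this decomposition certifies tw(G) ≤ 2. For the lower bound, the 3 vertices {0, 4, 5} are pairwise adjacent, and any tree decomposition puts a clique entirely inside one bag — forcing width ≥ 2. Therefore the treewidth is 2.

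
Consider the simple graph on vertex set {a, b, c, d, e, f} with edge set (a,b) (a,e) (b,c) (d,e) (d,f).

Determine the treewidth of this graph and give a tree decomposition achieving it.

Every bag has size at most 2, so the width is 2 − 1 = 1 and tw(G) ≤ 1. Since G has at least one edge (e.g. c–b), it is not an edgeless graph, so tw(G) ≥ 1. Hence tw(G) = 1 exactly.

Treewidth 1.
One such decomposition:
Bags: B1 = {b, c}  B2 = {a, b}  B3 = {a, e}  B4 = {d, e}  B5 = {d, f}
Tree: B1–B2, B2–B3, B3–B4, B4–B5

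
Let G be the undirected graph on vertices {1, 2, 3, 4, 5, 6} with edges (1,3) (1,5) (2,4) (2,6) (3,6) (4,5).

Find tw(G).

2

A width-2 tree decomposition is:
Bags: B1 = {2, 4, 6}  B2 = {3, 4, 6}  B3 = {1, 3, 4}  B4 = {1, 4, 5}
Tree: B1–B2, B2–B3, B3–B4
Every bag has size at most 3, so the width is 3 − 1 = 2 and tw(G) ≤ 2. The edges 4–2–6–3–1–5–4 form a cycle, so G is not a tree and its treewidth is at least 2. Hence tw(G) = 2 exactly.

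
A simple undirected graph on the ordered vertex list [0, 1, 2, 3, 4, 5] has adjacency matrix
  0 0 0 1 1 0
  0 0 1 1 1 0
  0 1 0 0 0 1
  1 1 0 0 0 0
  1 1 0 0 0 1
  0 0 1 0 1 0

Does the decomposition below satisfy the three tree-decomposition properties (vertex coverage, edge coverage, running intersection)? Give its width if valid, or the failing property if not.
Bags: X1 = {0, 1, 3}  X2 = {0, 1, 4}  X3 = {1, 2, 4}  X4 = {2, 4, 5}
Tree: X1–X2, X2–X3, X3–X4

Every vertex of G appears in some bag (union = {0, 1, 2, 3, 4, 5}); every edge is covered by a bag; and for each vertex v the set of bags containing v is connected in the bag tree. The decomposition is therefore valid. The largest bag has 3 vertices, so the width is 2.

Yes; width 2.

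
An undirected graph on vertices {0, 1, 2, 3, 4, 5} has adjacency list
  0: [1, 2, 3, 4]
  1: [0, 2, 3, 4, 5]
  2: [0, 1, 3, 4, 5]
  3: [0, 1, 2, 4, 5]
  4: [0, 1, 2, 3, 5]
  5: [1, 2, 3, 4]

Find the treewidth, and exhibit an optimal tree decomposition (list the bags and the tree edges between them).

Treewidth 4.
One such decomposition:
Bags: B1 = {0, 1, 2, 3, 4}  B2 = {1, 2, 3, 4, 5}
Tree: B1–B2

Each bag holds 5 vertices, so the decomposition has width 4, which upper-bounds the treewidth. For the lower bound, the 5 vertices {0, 1, 2, 3, 4} are pairwise adjacent, and any tree decomposition puts a clique entirely inside one bag — forcing width ≥ 4. Therefore the treewidth is 4.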